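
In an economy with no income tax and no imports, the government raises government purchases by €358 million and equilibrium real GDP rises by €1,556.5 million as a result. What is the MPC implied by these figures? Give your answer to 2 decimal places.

0.77

Implied spending multiplier k = ΔY/ΔG = 1,556.5/358 ≈ 4.3478.
Since k = 1/(1 − MPC), MPC = 1 − 1/k = 1 − ΔG/ΔY = 1 − 358/1,556.5 ≈ 0.77.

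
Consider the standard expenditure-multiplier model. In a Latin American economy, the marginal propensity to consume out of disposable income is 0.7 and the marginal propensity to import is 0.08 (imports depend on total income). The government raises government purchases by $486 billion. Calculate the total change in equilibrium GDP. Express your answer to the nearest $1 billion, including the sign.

+$1,279 billion

Government-spending multiplier = 1/(1 − c + m) = 1/(1 − 0.7 + 0.08) = 1/0.38 ≈ 2.632.
ΔY = k × ΔG = (+$486 billion) / 0.38 ≈ +$1,279 billion.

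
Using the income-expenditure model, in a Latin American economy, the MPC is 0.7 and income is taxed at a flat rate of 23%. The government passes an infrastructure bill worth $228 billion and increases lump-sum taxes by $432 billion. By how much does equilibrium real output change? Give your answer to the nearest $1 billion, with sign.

Expenditure multiplier = 1/(1 − c(1−t)) = 1/(1 − 0.7×0.77) = 1/0.461 ≈ 2.169.
ΔG contributes k·ΔG = (+$228 billion) / 0.461 ≈ +$494.6 billion.
ΔT of +$432 billion changes first-round spending by −c·ΔT = −$302.4 billion, contributing k·(−c·ΔT) = (−$302.4 billion) / 0.461 ≈ −$656 billion.
Net ΔY = k(ΔG − c·ΔT) = (−$74.4 billion) / 0.461 ≈ −$161 billion.

−$161 billion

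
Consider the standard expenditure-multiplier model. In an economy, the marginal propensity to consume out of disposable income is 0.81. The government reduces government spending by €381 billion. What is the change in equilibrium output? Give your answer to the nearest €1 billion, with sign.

−€2,005 billion

Expenditure multiplier = 1/(1 − MPC) = 1/(1 − 0.81) = 1/0.19 ≈ 5.263.
ΔY = k × ΔG = (−€381 billion) / 0.19 ≈ −€2,005 billion.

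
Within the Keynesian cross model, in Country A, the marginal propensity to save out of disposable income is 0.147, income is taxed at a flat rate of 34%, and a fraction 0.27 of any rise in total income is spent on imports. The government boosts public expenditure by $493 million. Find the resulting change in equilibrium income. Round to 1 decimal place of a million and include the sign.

+$697.3 million

MPC = 1 − MPS = 1 − 0.147 = 0.853.
Spending multiplier = 1/(1 − c(1−t) + m) = 1/(1 − 0.853×0.66 + 0.27) = 1/0.70702 ≈ 1.414.
ΔY = k × ΔG = (+$493 million) / 0.70702 ≈ +$697.3 million.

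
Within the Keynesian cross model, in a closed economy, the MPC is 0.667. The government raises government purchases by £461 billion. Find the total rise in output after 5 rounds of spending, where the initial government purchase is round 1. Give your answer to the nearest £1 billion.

Round 1 adds ΔG = £461 billion; each later round is MPC = 0.667 times the previous.
After 5 rounds: 461 + 307.487 + 205.093829 + 136.797583943 + 91.243988489981 = ΔG·(1 − c^5)/(1 − c) = 461 × (1 − 0.132016790288107)/0.333 ≈ £1,202 billion.

£1,202 billion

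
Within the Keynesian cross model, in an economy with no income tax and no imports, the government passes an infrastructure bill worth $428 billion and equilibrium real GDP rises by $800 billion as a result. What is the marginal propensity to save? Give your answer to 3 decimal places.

0.535

Implied spending multiplier k = ΔY/ΔG = 800/428 ≈ 1.8692.
Since k = 1/(1 − MPC), MPC = 1 − 1/k = 1 − ΔG/ΔY = 1 − 428/800 = 0.465.
MPS = 1 − MPC = 0.535.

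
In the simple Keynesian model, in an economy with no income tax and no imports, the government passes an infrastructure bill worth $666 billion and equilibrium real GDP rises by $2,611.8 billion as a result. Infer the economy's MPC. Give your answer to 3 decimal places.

0.745

Implied spending multiplier k = ΔY/ΔG = 2,611.8/666 ≈ 3.9216.
Since k = 1/(1 − MPC), MPC = 1 − 1/k = 1 − ΔG/ΔY = 1 − 666/2,611.8 ≈ 0.745.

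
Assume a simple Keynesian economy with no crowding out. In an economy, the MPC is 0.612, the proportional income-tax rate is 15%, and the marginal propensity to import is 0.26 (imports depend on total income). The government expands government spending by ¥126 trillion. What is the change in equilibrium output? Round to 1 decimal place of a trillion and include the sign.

+¥170.3 trillion

Government-spending multiplier = 1/(1 − c(1−t) + m) = 1/(1 − 0.612×0.85 + 0.26) = 1/0.7398 ≈ 1.352.
ΔY = k × ΔG = (+¥126 trillion) / 0.7398 ≈ +¥170.3 trillion.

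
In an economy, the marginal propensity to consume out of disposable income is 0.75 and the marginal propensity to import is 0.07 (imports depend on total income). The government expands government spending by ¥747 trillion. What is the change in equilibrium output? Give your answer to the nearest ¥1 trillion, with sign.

Expenditure multiplier = 1/(1 − c + m) = 1/(1 − 0.75 + 0.07) = 1/0.32 = 3.125.
ΔY = k × ΔG = (+¥747 trillion) / 0.32 ≈ +¥2,334 trillion.

+¥2,334 trillion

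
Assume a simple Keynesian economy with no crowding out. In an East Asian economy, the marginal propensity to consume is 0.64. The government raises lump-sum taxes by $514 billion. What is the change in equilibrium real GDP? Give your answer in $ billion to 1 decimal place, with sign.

A lump-sum tax change of +$514 billion shifts disposable income by −$514 billion; first-round consumption changes by −c × ΔT = −0.64 × (+$514 billion) = −$328.96 billion.
Expenditure multiplier = 1/(1 − MPC) = 1/(1 − 0.64) = 1/0.36 ≈ 2.778.
The tax multiplier is −c × k ≈ −1.778, so ΔY = k × (−c·ΔT) = (−$328.96 billion) / 0.36 ≈ −$913.8 billion.

−$913.8 billion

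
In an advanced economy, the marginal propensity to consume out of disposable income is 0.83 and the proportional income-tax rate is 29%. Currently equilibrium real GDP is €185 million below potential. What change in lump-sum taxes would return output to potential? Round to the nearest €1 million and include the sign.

−€92 million

Spending multiplier = 1/(1 − c(1−t)) = 1/(1 − 0.83×0.71) = 1/0.4107 ≈ 2.435.
Tax multiplier = −c·k = −0.83/0.4107 ≈ −2.021. Need ΔY = +€185 million, so ΔT = ΔY/(−c·k) = −(+€185 million) × 0.4107 / 0.83 ≈ −€92 million.
The government should cut lump-sum taxes by €92 million.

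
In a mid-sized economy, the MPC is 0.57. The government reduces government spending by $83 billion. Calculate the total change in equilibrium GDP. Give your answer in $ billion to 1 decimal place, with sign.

−$193.0 billion

Expenditure multiplier = 1/(1 − MPC) = 1/(1 − 0.57) = 1/0.43 ≈ 2.326.
ΔY = k × ΔG = (−$83 billion) / 0.43 ≈ −$193 billion.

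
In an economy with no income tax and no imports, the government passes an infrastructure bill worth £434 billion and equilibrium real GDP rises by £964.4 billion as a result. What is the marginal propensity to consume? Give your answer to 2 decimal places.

0.55

Implied spending multiplier k = ΔY/ΔG = 964.4/434 ≈ 2.2221.
Since k = 1/(1 − MPC), MPC = 1 − 1/k = 1 − ΔG/ΔY = 1 − 434/964.4 ≈ 0.55.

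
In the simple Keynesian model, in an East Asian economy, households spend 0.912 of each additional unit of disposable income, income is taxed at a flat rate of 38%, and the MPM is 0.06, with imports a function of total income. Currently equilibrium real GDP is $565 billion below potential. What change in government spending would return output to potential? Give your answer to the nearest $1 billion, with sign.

Spending multiplier = 1/(1 − c(1−t) + m) = 1/(1 − 0.912×0.62 + 0.06) = 1/0.49456 ≈ 2.022.
Need ΔY = +$565 billion, so ΔG = ΔY/k = (+$565 billion) × 0.49456 ≈ +$279 billion.
The government should increase government spending by $279 billion.

+$279 billion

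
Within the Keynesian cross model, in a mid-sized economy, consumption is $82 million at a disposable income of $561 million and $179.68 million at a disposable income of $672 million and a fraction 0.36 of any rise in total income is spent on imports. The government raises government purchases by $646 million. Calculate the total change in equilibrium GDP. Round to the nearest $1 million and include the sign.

+$1,346 million

MPC = ΔC/ΔYd = (179.68 − 82)/(672 − 561) = 97.68/111 = 0.88.
Government-spending multiplier = 1/(1 − c + m) = 1/(1 − 0.88 + 0.36) = 1/0.48 ≈ 2.083.
ΔY = k × ΔG = (+$646 million) / 0.48 ≈ +$1,346 million.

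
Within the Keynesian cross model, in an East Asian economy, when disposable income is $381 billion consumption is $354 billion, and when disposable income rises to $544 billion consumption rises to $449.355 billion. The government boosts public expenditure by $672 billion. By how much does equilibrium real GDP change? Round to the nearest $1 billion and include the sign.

MPC = ΔC/ΔYd = (449.355 − 354)/(544 − 381) = 95.355/163 = 0.585.
Government-spending multiplier = 1/(1 − MPC) = 1/(1 − 0.585) = 1/0.415 ≈ 2.41.
ΔY = k × ΔG = (+$672 billion) / 0.415 ≈ +$1,619 billion.

+$1,619 billion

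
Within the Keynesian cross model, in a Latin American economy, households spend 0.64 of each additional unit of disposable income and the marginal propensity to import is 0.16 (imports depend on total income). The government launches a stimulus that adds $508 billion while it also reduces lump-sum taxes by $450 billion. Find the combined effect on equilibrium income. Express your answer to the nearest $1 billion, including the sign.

+$1,531 billion

Expenditure multiplier = 1/(1 − c + m) = 1/(1 − 0.64 + 0.16) = 1/0.52 ≈ 1.923.
ΔG contributes k·ΔG = (+$508 billion) / 0.52 ≈ +$976.9 billion.
ΔT of −$450 billion changes first-round spending by −c·ΔT = +$288 billion, contributing k·(−c·ΔT) = (+$288 billion) / 0.52 ≈ +$553.8 billion.
Net ΔY = k(ΔG − c·ΔT) = (+$796 billion) / 0.52 ≈ +$1,531 billion.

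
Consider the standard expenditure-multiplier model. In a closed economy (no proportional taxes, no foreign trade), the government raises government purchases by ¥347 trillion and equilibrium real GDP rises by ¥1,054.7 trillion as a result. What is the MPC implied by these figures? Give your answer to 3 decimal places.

Implied spending multiplier k = ΔY/ΔG = 1,054.7/347 ≈ 3.0395.
Since k = 1/(1 − MPC), MPC = 1 − 1/k = 1 − ΔG/ΔY = 1 − 347/1,054.7 ≈ 0.671.

0.671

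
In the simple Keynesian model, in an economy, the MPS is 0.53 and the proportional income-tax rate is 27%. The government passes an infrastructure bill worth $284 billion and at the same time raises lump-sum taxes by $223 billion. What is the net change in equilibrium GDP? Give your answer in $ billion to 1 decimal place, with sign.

+$272.8 billion

MPC = 1 − MPS = 1 − 0.53 = 0.47.
Expenditure multiplier = 1/(1 − c(1−t)) = 1/(1 − 0.47×0.73) = 1/0.6569 ≈ 1.522.
ΔG contributes k·ΔG = (+$284 billion) / 0.6569 ≈ +$432.3 billion.
ΔT of +$223 billion changes first-round spending by −c·ΔT = −$104.81 billion, contributing k·(−c·ΔT) = (−$104.81 billion) / 0.6569 ≈ −$159.6 billion.
Net ΔY = k(ΔG − c·ΔT) = (+$179.19 billion) / 0.6569 ≈ +$272.8 billion.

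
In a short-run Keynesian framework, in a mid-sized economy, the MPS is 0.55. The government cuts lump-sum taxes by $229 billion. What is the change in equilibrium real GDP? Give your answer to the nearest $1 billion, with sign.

MPC = 1 − MPS = 1 − 0.55 = 0.45.
A lump-sum tax change of −$229 billion shifts disposable income by +$229 billion; first-round consumption changes by −c × ΔT = −0.45 × (−$229 billion) = +$103.05 billion.
Expenditure multiplier = 1/(1 − MPC) = 1/(1 − 0.45) = 1/0.55 ≈ 1.818.
The tax multiplier is −c × k ≈ −0.818, so ΔY = k × (−c·ΔT) = (+$103.05 billion) / 0.55 ≈ +$187 billion.

+$187 billion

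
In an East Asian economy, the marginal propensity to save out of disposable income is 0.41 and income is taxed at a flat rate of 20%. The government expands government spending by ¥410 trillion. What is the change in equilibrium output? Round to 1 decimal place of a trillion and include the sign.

MPC = 1 − MPS = 1 − 0.41 = 0.59.
Spending multiplier = 1/(1 − c(1−t)) = 1/(1 − 0.59×0.8) = 1/0.528 ≈ 1.894.
ΔY = k × ΔG = (+¥410 trillion) / 0.528 ≈ +¥776.5 trillion.

+¥776.5 trillion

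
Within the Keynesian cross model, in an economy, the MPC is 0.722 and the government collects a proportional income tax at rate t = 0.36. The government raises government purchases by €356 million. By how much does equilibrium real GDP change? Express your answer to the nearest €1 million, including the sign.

Government-spending multiplier = 1/(1 − c(1−t)) = 1/(1 − 0.722×0.64) = 1/0.53792 ≈ 1.859.
ΔY = k × ΔG = (+€356 million) / 0.53792 ≈ +€662 million.

+€662 million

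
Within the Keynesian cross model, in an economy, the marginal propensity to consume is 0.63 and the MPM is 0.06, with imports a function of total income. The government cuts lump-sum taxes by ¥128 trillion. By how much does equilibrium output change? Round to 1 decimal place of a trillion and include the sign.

A lump-sum tax change of −¥128 trillion shifts disposable income by +¥128 trillion; first-round consumption changes by −c × ΔT = −0.63 × (−¥128 trillion) = +¥80.64 trillion.
Expenditure multiplier = 1/(1 − c + m) = 1/(1 − 0.63 + 0.06) = 1/0.43 ≈ 2.326.
The tax multiplier is −c × k ≈ −1.465, so ΔY = k × (−c·ΔT) = (+¥80.64 trillion) / 0.43 ≈ +¥187.5 trillion.

+¥187.5 trillion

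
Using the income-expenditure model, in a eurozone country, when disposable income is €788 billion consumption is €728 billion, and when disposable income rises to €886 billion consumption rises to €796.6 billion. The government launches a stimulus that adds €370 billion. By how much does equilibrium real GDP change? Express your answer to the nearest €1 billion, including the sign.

+€1,233 billion

MPC = ΔC/ΔYd = (796.6 − 728)/(886 − 788) = 68.6/98 = 0.7.
Government-spending multiplier = 1/(1 − MPC) = 1/(1 − 0.7) = 1/0.3 ≈ 3.333.
ΔY = k × ΔG = (+€370 billion) / 0.3 ≈ +€1,233 billion.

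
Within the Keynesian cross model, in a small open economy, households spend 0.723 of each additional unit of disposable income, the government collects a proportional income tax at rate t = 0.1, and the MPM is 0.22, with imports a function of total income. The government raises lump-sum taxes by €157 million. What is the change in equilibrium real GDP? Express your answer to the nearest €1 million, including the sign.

−€199 million

A lump-sum tax change of +€157 million shifts disposable income by −€157 million; first-round consumption changes by −c × ΔT = −0.723 × (+€157 million) = −€113.511 million.
Expenditure multiplier = 1/(1 − c(1−t) + m) = 1/(1 − 0.723×0.9 + 0.22) = 1/0.5693 ≈ 1.757.
The tax multiplier is −c × k ≈ −1.27, so ΔY = k × (−c·ΔT) = (−€113.511 million) / 0.5693 ≈ −€199 million.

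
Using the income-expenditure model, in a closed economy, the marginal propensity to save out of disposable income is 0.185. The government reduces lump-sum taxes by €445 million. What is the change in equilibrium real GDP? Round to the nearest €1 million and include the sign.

MPC = 1 − MPS = 1 − 0.185 = 0.815.
A lump-sum tax change of −€445 million shifts disposable income by +€445 million; first-round consumption changes by −c × ΔT = −0.815 × (−€445 million) = +€362.675 million.
Expenditure multiplier = 1/(1 − MPC) = 1/(1 − 0.815) = 1/0.185 ≈ 5.405.
The tax multiplier is −c × k ≈ −4.405, so ΔY = k × (−c·ΔT) = (+€362.675 million) / 0.185 ≈ +€1,960 million.

+€1,960 million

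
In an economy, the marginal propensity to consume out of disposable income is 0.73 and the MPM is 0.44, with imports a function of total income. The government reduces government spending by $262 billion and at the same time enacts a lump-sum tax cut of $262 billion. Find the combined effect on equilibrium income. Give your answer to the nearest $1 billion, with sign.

−$100 billion

Expenditure multiplier = 1/(1 − c + m) = 1/(1 − 0.73 + 0.44) = 1/0.71 ≈ 1.408.
ΔG contributes k·ΔG = (−$262 billion) / 0.71 ≈ −$369 billion.
ΔT of −$262 billion changes first-round spending by −c·ΔT = +$191.26 billion, contributing k·(−c·ΔT) = (+$191.26 billion) / 0.71 ≈ +$269.4 billion.
Net ΔY = k(ΔG − c·ΔT) = (−$70.74 billion) / 0.71 ≈ −$100 billion.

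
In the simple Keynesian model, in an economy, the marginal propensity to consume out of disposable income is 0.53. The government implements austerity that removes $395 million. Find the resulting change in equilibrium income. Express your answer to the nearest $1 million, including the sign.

−$840 million

Spending multiplier = 1/(1 − MPC) = 1/(1 − 0.53) = 1/0.47 ≈ 2.128.
ΔY = k × ΔG = (−$395 million) / 0.47 ≈ −$840 million.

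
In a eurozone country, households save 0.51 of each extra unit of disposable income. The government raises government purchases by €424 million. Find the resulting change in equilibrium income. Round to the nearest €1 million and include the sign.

MPC = 1 − MPS = 1 − 0.51 = 0.49.
Expenditure multiplier = 1/(1 − MPC) = 1/(1 − 0.49) = 1/0.51 ≈ 1.961.
ΔY = k × ΔG = (+€424 million) / 0.51 ≈ +€831 million.

+€831 million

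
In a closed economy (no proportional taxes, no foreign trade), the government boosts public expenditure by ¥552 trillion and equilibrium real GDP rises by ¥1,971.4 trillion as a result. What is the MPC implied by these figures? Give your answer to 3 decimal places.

Implied spending multiplier k = ΔY/ΔG = 1,971.4/552 ≈ 3.5714.
Since k = 1/(1 − MPC), MPC = 1 − 1/k = 1 − ΔG/ΔY = 1 − 552/1,971.4 ≈ 0.720.

0.720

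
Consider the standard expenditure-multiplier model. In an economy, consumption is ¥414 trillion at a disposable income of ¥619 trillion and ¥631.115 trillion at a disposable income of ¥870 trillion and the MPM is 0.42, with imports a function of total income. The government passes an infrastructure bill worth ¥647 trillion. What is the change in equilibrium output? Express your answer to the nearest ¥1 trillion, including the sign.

MPC = ΔC/ΔYd = (631.115 − 414)/(870 − 619) = 217.115/251 = 0.865.
Spending multiplier = 1/(1 − c + m) = 1/(1 − 0.865 + 0.42) = 1/0.555 ≈ 1.802.
ΔY = k × ΔG = (+¥647 trillion) / 0.555 ≈ +¥1,166 trillion.

+¥1,166 trillion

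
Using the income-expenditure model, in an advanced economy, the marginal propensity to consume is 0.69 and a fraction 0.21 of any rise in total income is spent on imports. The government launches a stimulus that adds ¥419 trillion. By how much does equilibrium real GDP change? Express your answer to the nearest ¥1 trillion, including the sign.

+¥806 trillion

Government-spending multiplier = 1/(1 − c + m) = 1/(1 − 0.69 + 0.21) = 1/0.52 ≈ 1.923.
ΔY = k × ΔG = (+¥419 trillion) / 0.52 ≈ +¥806 trillion.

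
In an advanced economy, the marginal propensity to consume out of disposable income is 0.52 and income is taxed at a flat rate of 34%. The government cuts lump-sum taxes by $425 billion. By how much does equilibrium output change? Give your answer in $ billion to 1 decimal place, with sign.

A lump-sum tax change of −$425 billion shifts disposable income by +$425 billion; first-round consumption changes by −c × ΔT = −0.52 × (−$425 billion) = +$221 billion.
Expenditure multiplier = 1/(1 − c(1−t)) = 1/(1 − 0.52×0.66) = 1/0.6568 ≈ 1.523.
The tax multiplier is −c × k ≈ −0.792, so ΔY = k × (−c·ΔT) = (+$221 billion) / 0.6568 ≈ +$336.5 billion.

+$336.5 billion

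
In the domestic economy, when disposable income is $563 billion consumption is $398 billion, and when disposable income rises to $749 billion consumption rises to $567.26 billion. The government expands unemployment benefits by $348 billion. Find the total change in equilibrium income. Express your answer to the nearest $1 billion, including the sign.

MPC = ΔC/ΔYd = (567.26 − 398)/(749 − 563) = 169.26/186 = 0.91.
The transfer change shifts disposable income by +$348 billion, so first-round consumption changes by c·ΔTR = 0.91 × (+$348 billion) = +$316.68 billion.
Expenditure multiplier = 1/(1 − MPC) = 1/(1 − 0.91) = 1/0.09 ≈ 11.111.
The transfer multiplier is c × k ≈ 10.111, so ΔY = k × (c·ΔTR) = (+$316.68 billion) / 0.09 ≈ +$3,519 billion.

+$3,519 billion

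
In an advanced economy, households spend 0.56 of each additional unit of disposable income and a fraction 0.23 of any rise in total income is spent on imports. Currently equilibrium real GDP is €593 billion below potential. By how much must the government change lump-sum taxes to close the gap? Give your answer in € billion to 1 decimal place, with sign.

−€709.5 billion

Spending multiplier = 1/(1 − c + m) = 1/(1 − 0.56 + 0.23) = 1/0.67 ≈ 1.493.
Tax multiplier = −c·k = −0.56/0.67 ≈ −0.836. Need ΔY = +€593 billion, so ΔT = ΔY/(−c·k) = −(+€593 billion) × 0.67 / 0.56 ≈ −€709.5 billion.
The government should cut lump-sum taxes by €709.5 billion.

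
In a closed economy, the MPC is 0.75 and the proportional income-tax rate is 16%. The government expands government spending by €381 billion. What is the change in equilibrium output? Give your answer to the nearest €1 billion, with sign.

Expenditure multiplier = 1/(1 − c(1−t)) = 1/(1 − 0.75×0.84) = 1/0.37 ≈ 2.703.
ΔY = k × ΔG = (+€381 billion) / 0.37 ≈ +€1,030 billion.

+€1,030 billion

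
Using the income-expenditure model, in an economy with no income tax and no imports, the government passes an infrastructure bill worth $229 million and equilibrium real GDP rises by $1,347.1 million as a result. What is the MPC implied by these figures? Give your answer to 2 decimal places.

0.83

Implied spending multiplier k = ΔY/ΔG = 1,347.1/229 ≈ 5.8825.
Since k = 1/(1 − MPC), MPC = 1 − 1/k = 1 − ΔG/ΔY = 1 − 229/1,347.1 ≈ 0.83.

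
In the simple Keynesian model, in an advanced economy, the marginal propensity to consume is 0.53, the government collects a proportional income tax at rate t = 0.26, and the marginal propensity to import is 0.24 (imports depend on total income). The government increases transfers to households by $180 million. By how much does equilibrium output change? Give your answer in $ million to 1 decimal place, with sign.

The transfer change shifts disposable income by +$180 million, so first-round consumption changes by c·ΔTR = 0.53 × (+$180 million) = +$95.4 million.
Expenditure multiplier = 1/(1 − c(1−t) + m) = 1/(1 − 0.53×0.74 + 0.24) = 1/0.8478 ≈ 1.18.
The transfer multiplier is c × k ≈ 0.625, so ΔY = k × (c·ΔTR) = (+$95.4 million) / 0.8478 ≈ +$112.5 million.

+$112.5 million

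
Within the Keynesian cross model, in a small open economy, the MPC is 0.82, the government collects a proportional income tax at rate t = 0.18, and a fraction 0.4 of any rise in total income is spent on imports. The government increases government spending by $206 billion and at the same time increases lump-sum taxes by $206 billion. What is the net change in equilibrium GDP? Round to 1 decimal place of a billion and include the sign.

Expenditure multiplier = 1/(1 − c(1−t) + m) = 1/(1 − 0.82×0.82 + 0.4) = 1/0.7276 ≈ 1.374.
ΔG contributes k·ΔG = (+$206 billion) / 0.7276 ≈ +$283.1 billion.
ΔT of +$206 billion changes first-round spending by −c·ΔT = −$168.92 billion, contributing k·(−c·ΔT) = (−$168.92 billion) / 0.7276 ≈ −$232.2 billion.
Net ΔY = k(ΔG − c·ΔT) = (+$37.08 billion) / 0.7276 ≈ +$51 billion.

+$51.0 billion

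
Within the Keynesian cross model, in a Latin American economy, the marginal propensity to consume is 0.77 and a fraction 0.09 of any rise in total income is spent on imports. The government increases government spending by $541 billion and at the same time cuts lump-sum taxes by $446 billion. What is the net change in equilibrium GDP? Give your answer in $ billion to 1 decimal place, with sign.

Expenditure multiplier = 1/(1 − c + m) = 1/(1 − 0.77 + 0.09) = 1/0.32 = 3.125.
ΔG contributes k·ΔG = (+$541 billion) / 0.32 ≈ +$1,690.6 billion.
ΔT of −$446 billion changes first-round spending by −c·ΔT = +$343.42 billion, contributing k·(−c·ΔT) = (+$343.42 billion) / 0.32 ≈ +$1,073.2 billion.
Net ΔY = k(ΔG − c·ΔT) = (+$884.42 billion) / 0.32 ≈ +$2,763.8 billion.

+$2,763.8 billion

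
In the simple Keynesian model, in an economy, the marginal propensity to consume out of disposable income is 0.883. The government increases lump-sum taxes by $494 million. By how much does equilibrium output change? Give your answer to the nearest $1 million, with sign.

−$3,728 million

A lump-sum tax change of +$494 million shifts disposable income by −$494 million; first-round consumption changes by −c × ΔT = −0.883 × (+$494 million) = −$436.202 million.
Expenditure multiplier = 1/(1 − MPC) = 1/(1 − 0.883) = 1/0.117 ≈ 8.547.
The tax multiplier is −c × k ≈ −7.547, so ΔY = k × (−c·ΔT) = (−$436.202 million) / 0.117 ≈ −$3,728 million.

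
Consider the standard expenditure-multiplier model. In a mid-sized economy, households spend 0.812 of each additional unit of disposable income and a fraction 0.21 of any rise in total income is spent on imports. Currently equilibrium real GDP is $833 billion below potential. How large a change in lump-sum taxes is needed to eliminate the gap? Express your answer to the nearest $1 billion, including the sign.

−$408 billion

Spending multiplier = 1/(1 − c + m) = 1/(1 − 0.812 + 0.21) = 1/0.398 ≈ 2.513.
Tax multiplier = −c·k = −0.812/0.398 ≈ −2.04. Need ΔY = +$833 billion, so ΔT = ΔY/(−c·k) = −(+$833 billion) × 0.398 / 0.812 ≈ −$408 billion.
The government should cut lump-sum taxes by $408 billion.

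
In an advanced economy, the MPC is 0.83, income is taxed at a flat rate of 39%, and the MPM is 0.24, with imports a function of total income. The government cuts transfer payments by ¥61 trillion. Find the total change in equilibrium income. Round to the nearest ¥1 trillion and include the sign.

The transfer change shifts disposable income by −¥61 trillion, so first-round consumption changes by c·ΔTR = 0.83 × (−¥61 trillion) = −¥50.63 trillion.
Expenditure multiplier = 1/(1 − c(1−t) + m) = 1/(1 − 0.83×0.61 + 0.24) = 1/0.7337 ≈ 1.363.
The transfer multiplier is c × k ≈ 1.131, so ΔY = k × (c·ΔTR) = (−¥50.63 trillion) / 0.7337 ≈ −¥69 trillion.

−¥69 trillion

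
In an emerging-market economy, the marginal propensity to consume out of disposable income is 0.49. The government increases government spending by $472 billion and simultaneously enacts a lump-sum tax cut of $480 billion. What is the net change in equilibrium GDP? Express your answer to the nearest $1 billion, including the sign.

Expenditure multiplier = 1/(1 − MPC) = 1/(1 − 0.49) = 1/0.51 ≈ 1.961.
ΔG contributes k·ΔG = (+$472 billion) / 0.51 ≈ +$925.5 billion.
ΔT of −$480 billion changes first-round spending by −c·ΔT = +$235.2 billion, contributing k·(−c·ΔT) = (+$235.2 billion) / 0.51 ≈ +$461.2 billion.
Net ΔY = k(ΔG − c·ΔT) = (+$707.2 billion) / 0.51 ≈ +$1,387 billion.

+$1,387 billion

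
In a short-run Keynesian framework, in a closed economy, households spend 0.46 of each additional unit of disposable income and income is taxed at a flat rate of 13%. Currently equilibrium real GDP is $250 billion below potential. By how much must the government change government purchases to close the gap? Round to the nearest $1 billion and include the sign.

Spending multiplier = 1/(1 − c(1−t)) = 1/(1 − 0.46×0.87) = 1/0.5998 ≈ 1.667.
Need ΔY = +$250 billion, so ΔG = ΔY/k = (+$250 billion) × 0.5998 ≈ +$150 billion.
The government should increase government purchases by $150 billion.

+$150 billion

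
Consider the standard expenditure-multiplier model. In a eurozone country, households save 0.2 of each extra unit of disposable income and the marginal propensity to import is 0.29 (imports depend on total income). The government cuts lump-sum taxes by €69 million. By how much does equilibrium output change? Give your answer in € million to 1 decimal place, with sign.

MPC = 1 − MPS = 1 − 0.2 = 0.8.
A lump-sum tax change of −€69 million shifts disposable income by +€69 million; first-round consumption changes by −c × ΔT = −0.8 × (−€69 million) = +€55.2 million.
Expenditure multiplier = 1/(1 − c + m) = 1/(1 − 0.8 + 0.29) = 1/0.49 ≈ 2.041.
The tax multiplier is −c × k ≈ −1.633, so ΔY = k × (−c·ΔT) = (+€55.2 million) / 0.49 ≈ +€112.7 million.

+€112.7 million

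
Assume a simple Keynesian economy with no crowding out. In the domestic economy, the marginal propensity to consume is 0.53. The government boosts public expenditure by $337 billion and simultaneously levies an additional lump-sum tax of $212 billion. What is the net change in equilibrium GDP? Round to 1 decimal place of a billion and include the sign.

Expenditure multiplier = 1/(1 − MPC) = 1/(1 − 0.53) = 1/0.47 ≈ 2.128.
ΔG contributes k·ΔG = (+$337 billion) / 0.47 ≈ +$717 billion.
ΔT of +$212 billion changes first-round spending by −c·ΔT = −$112.36 billion, contributing k·(−c·ΔT) = (−$112.36 billion) / 0.47 ≈ −$239.1 billion.
Net ΔY = k(ΔG − c·ΔT) = (+$224.64 billion) / 0.47 ≈ +$478 billion.

+$478.0 billion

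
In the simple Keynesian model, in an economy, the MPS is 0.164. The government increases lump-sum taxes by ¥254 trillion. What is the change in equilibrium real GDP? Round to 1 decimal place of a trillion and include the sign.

−¥1,294.8 trillion

MPC = 1 − MPS = 1 − 0.164 = 0.836.
A lump-sum tax change of +¥254 trillion shifts disposable income by −¥254 trillion; first-round consumption changes by −c × ΔT = −0.836 × (+¥254 trillion) = −¥212.344 trillion.
Expenditure multiplier = 1/(1 − MPC) = 1/(1 − 0.836) = 1/0.164 ≈ 6.098.
The tax multiplier is −c × k ≈ −5.098, so ΔY = k × (−c·ΔT) = (−¥212.344 trillion) / 0.164 ≈ −¥1,294.8 trillion.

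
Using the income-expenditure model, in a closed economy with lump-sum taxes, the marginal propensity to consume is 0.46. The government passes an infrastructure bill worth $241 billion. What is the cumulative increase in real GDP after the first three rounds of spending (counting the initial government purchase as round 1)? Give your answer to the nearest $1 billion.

Round 1 adds ΔG = $241 billion; each later round is MPC = 0.46 times the previous.
After 3 rounds: 241 + 110.86 + 50.9956 = ΔG·(1 − c^3)/(1 − c) = 241 × (1 − 0.097336)/0.54 ≈ $403 billion.

$403 billion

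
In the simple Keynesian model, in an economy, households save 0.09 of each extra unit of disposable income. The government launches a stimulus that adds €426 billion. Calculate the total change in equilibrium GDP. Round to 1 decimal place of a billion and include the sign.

+€4,733.3 billion

MPC = 1 − MPS = 1 − 0.09 = 0.91.
Expenditure multiplier = 1/(1 − MPC) = 1/(1 − 0.91) = 1/0.09 ≈ 11.111.
ΔY = k × ΔG = (+€426 billion) / 0.09 ≈ +€4,733.3 billion.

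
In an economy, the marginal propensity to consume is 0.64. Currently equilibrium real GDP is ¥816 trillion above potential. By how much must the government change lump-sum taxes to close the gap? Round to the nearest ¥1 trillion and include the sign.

+¥459 trillion

Spending multiplier = 1/(1 − MPC) = 1/(1 − 0.64) = 1/0.36 ≈ 2.778.
Tax multiplier = −c·k = −0.64/0.36 ≈ −1.778. Need ΔY = −¥816 trillion, so ΔT = ΔY/(−c·k) = −(−¥816 trillion) × 0.36 / 0.64 = +¥459 trillion.
The government should raise lump-sum taxes by ¥459 trillion.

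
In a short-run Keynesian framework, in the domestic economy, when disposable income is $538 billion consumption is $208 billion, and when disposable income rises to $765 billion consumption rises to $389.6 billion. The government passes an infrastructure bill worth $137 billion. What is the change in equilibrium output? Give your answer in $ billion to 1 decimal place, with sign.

+$685.0 billion

MPC = ΔC/ΔYd = (389.6 − 208)/(765 − 538) = 181.6/227 = 0.8.
Spending multiplier = 1/(1 − MPC) = 1/(1 − 0.8) = 1/0.2 = 5.
ΔY = k × ΔG = (+$137 billion) / 0.2 = +$685 billion.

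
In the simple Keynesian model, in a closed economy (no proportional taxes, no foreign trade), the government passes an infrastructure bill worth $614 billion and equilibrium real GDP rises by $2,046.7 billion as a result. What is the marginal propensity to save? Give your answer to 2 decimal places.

Implied spending multiplier k = ΔY/ΔG = 2,046.7/614 ≈ 3.3334.
Since k = 1/(1 − MPC), MPC = 1 − 1/k = 1 − ΔG/ΔY = 1 − 614/2,046.7 ≈ 0.70.
MPS = 1 − MPC = 0.30.

0.30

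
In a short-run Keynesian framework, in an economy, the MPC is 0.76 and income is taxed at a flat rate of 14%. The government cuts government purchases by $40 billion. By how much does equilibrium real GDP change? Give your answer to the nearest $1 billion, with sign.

−$115 billion

Expenditure multiplier = 1/(1 − c(1−t)) = 1/(1 − 0.76×0.86) = 1/0.3464 ≈ 2.887.
ΔY = k × ΔG = (−$40 billion) / 0.3464 ≈ −$115 billion.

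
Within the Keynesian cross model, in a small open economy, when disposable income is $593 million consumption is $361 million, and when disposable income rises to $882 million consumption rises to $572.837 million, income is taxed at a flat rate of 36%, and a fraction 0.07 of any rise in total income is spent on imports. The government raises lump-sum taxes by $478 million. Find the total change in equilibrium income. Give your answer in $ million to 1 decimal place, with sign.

−$583.1 million

MPC = ΔC/ΔYd = (572.837 − 361)/(882 − 593) = 211.837/289 = 0.733.
A lump-sum tax change of +$478 million shifts disposable income by −$478 million; first-round consumption changes by −c × ΔT = −0.733 × (+$478 million) = −$350.374 million.
Expenditure multiplier = 1/(1 − c(1−t) + m) = 1/(1 − 0.733×0.64 + 0.07) = 1/0.60088 ≈ 1.664.
The tax multiplier is −c × k ≈ −1.22, so ΔY = k × (−c·ΔT) = (−$350.374 million) / 0.60088 ≈ −$583.1 million.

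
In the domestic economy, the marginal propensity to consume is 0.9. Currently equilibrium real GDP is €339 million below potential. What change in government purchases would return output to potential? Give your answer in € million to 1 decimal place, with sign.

+€33.9 million

Spending multiplier = 1/(1 − MPC) = 1/(1 − 0.9) = 1/0.1 = 10.
Need ΔY = +€339 million, so ΔG = ΔY/k = (+€339 million) × 0.1 = +€33.9 million.
The government should increase government purchases by €33.9 million.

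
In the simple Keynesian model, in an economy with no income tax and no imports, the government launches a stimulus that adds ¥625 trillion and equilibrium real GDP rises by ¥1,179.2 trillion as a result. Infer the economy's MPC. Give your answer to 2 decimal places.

Implied spending multiplier k = ΔY/ΔG = 1,179.2/625 ≈ 1.8867.
Since k = 1/(1 − MPC), MPC = 1 − 1/k = 1 − ΔG/ΔY = 1 − 625/1,179.2 ≈ 0.47.

0.47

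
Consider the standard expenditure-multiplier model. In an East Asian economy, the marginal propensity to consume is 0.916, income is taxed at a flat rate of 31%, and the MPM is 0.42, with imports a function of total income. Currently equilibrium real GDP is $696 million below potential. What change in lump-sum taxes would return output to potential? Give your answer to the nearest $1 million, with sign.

Spending multiplier = 1/(1 − c(1−t) + m) = 1/(1 − 0.916×0.69 + 0.42) = 1/0.78796 ≈ 1.269.
Tax multiplier = −c·k = −0.916/0.78796 ≈ −1.162. Need ΔY = +$696 million, so ΔT = ΔY/(−c·k) = −(+$696 million) × 0.78796 / 0.916 ≈ −$599 million.
The government should cut lump-sum taxes by $599 million.

−$599 million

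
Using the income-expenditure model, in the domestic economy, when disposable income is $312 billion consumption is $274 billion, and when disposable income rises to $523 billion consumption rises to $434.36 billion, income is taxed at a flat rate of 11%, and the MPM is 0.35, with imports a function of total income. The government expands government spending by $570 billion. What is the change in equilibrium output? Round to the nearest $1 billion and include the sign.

+$846 billion

MPC = ΔC/ΔYd = (434.36 − 274)/(523 − 312) = 160.36/211 = 0.76.
Spending multiplier = 1/(1 − c(1−t) + m) = 1/(1 − 0.76×0.89 + 0.35) = 1/0.6736 ≈ 1.485.
ΔY = k × ΔG = (+$570 billion) / 0.6736 ≈ +$846 billion.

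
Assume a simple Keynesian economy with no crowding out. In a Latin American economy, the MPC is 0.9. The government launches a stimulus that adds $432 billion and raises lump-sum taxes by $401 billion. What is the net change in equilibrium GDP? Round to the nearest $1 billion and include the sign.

Expenditure multiplier = 1/(1 − MPC) = 1/(1 − 0.9) = 1/0.1 = 10.
ΔG contributes k·ΔG = (+$432 billion) / 0.1 = +$4,320 billion.
ΔT of +$401 billion changes first-round spending by −c·ΔT = −$360.9 billion, contributing k·(−c·ΔT) = (−$360.9 billion) / 0.1 = −$3,609 billion.
Net ΔY = k(ΔG − c·ΔT) = (+$71.1 billion) / 0.1 = +$711 billion.

+$711 billion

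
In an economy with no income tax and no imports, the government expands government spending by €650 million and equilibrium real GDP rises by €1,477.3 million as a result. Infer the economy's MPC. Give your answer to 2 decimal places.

0.56

Implied spending multiplier k = ΔY/ΔG = 1,477.3/650 ≈ 2.2728.
Since k = 1/(1 − MPC), MPC = 1 − 1/k = 1 − ΔG/ΔY = 1 − 650/1,477.3 ≈ 0.56.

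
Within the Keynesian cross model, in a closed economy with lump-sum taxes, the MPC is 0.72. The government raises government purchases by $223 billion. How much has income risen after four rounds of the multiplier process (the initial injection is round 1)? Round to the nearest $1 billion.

Round 1 adds ΔG = $223 billion; each later round is MPC = 0.72 times the previous.
After 4 rounds: 223 + 160.56 + 115.6032 + 83.234304 = ΔG·(1 − c^4)/(1 − c) = 223 × (1 − 0.26873856)/0.28 ≈ $582 billion.

$582 billion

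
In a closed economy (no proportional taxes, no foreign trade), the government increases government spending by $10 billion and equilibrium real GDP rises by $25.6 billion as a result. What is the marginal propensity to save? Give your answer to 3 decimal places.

0.391

Implied spending multiplier k = ΔY/ΔG = 25.6/10 = 2.56.
Since k = 1/(1 − MPC), MPC = 1 − 1/k = 1 − ΔG/ΔY = 1 − 10/25.6 ≈ 0.609.
MPS = 1 − MPC = 0.391.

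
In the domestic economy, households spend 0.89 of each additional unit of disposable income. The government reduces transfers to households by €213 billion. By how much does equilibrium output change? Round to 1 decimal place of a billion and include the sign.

The transfer change shifts disposable income by −€213 billion, so first-round consumption changes by c·ΔTR = 0.89 × (−€213 billion) = −€189.57 billion.
Expenditure multiplier = 1/(1 − MPC) = 1/(1 − 0.89) = 1/0.11 ≈ 9.091.
The transfer multiplier is c × k ≈ 8.091, so ΔY = k × (c·ΔTR) = (−€189.57 billion) / 0.11 ≈ −€1,723.4 billion.

−€1,723.4 billion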